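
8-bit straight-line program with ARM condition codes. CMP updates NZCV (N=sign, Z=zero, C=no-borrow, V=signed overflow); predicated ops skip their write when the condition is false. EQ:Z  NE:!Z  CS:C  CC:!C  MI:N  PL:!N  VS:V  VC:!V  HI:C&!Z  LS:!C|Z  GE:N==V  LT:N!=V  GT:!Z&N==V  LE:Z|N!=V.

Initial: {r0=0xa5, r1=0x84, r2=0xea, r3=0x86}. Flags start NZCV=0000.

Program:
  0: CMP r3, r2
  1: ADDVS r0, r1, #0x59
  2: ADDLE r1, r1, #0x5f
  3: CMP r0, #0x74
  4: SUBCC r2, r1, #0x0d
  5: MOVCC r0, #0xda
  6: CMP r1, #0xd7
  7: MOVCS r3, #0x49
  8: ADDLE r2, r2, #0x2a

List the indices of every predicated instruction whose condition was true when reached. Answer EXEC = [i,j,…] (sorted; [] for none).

EXEC = [2,7]

0: ✓ CMP  NZCV=1000
1: · ADDVS
2: ✓ ADDLE  r1←0xe3
3: ✓ CMP  NZCV=0011
4: · SUBCC
5: · MOVCC
6: ✓ CMP  NZCV=0010
7: ✓ MOVCS  r3←0x49
8: · ADDLE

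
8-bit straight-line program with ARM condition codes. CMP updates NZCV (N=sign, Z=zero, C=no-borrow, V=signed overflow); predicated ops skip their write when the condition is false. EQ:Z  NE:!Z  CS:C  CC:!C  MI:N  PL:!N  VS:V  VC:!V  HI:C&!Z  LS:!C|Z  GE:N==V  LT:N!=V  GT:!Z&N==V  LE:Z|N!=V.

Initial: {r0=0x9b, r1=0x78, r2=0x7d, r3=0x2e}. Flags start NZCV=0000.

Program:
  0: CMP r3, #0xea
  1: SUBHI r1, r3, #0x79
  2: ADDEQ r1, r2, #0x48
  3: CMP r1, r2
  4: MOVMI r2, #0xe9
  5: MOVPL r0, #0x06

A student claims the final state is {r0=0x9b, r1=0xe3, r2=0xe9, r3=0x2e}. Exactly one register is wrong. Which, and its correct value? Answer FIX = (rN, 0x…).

FIX = (r1, 0x78)

0: ✓ CMP  NZCV=0000
1: · SUBHI
2: · ADDEQ
3: ✓ CMP  NZCV=1000
4: ✓ MOVMI  r2←0xe9
5: · MOVPL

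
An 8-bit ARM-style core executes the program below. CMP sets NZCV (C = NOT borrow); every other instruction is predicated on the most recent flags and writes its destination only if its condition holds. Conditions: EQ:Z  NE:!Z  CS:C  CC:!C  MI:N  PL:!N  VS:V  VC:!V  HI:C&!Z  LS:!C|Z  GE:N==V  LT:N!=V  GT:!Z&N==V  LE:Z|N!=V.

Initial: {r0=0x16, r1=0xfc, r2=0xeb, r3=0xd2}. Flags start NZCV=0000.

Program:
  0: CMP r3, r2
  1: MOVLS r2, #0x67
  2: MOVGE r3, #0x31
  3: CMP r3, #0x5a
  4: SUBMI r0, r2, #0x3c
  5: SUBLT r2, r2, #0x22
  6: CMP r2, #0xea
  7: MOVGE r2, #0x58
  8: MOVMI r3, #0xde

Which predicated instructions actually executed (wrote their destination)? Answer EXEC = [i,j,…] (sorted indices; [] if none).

EXEC = [1,5,7]

0: ✓ CMP  NZCV=1000
1: ✓ MOVLS  r2←0x67
2: · MOVGE
3: ✓ CMP  NZCV=0011
4: · SUBMI
5: ✓ SUBLT  r2←0x45
6: ✓ CMP  NZCV=0000
7: ✓ MOVGE  r2←0x58
8: · MOVMI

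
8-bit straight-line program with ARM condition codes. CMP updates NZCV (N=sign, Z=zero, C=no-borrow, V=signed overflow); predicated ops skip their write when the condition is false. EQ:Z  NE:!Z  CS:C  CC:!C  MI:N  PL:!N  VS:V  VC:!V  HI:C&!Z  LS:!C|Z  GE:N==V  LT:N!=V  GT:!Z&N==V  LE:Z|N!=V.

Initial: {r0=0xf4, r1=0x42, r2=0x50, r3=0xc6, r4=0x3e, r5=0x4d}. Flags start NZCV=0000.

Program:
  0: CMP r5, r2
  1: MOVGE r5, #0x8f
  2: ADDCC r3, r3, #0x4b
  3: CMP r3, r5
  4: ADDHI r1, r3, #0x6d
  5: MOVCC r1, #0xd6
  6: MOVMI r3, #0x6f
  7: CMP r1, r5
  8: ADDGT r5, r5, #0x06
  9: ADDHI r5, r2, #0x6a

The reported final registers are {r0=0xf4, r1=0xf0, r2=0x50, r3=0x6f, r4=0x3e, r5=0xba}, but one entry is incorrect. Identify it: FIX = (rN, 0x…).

[0] flags=1000 → (cmp)
[1] flags=1000 GE?F → skip
[2] flags=1000 CC?T → r3=0x11
[3] flags=1000 → (cmp)
[4] flags=1000 HI?F → skip
[5] flags=1000 CC?T → r1=0xd6
[6] flags=1000 MI?T → r3=0x6f
[7] flags=1010 → (cmp)
[8] flags=1010 GT?F → skip
[9] flags=1010 HI?T → r5=0xba

FIX = (r1, 0xd6)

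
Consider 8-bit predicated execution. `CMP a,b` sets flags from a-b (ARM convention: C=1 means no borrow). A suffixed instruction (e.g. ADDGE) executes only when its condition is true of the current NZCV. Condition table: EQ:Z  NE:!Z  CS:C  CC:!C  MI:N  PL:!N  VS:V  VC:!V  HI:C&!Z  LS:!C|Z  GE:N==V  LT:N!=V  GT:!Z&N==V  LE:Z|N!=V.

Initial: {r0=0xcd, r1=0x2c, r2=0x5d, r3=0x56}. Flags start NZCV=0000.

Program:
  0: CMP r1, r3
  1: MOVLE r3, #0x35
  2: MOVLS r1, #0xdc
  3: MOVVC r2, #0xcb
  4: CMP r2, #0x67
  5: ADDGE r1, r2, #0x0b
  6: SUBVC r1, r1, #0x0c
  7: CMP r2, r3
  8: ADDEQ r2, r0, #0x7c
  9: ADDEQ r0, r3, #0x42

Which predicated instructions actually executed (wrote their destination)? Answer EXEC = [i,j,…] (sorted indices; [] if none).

EXEC = [1,2,3]

0: ✓ CMP  NZCV=1000
1: ✓ MOVLE  r3←0x35
2: ✓ MOVLS  r1←0xdc
3: ✓ MOVVC  r2←0xcb
4: ✓ CMP  NZCV=0011
5: · ADDGE
6: · SUBVC
7: ✓ CMP  NZCV=1010
8: · ADDEQ
9: · ADDEQ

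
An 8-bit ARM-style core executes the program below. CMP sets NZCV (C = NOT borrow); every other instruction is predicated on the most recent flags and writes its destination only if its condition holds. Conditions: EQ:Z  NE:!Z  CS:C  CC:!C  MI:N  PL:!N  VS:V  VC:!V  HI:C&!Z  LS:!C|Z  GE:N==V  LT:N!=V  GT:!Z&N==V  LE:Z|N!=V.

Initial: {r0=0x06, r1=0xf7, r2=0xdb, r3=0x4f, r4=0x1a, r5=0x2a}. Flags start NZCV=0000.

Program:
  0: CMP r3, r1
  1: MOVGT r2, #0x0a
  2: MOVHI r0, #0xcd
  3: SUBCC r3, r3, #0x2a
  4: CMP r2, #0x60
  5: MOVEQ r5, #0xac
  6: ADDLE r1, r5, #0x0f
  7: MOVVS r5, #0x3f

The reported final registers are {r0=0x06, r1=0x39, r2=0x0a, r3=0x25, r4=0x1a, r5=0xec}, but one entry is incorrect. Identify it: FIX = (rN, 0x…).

FIX = (r5, 0x2a)

0: ✓ CMP  NZCV=0000
1: ✓ MOVGT  r2←0x0a
2: · MOVHI
3: ✓ SUBCC  r3←0x25
4: ✓ CMP  NZCV=1000
5: · MOVEQ
6: ✓ ADDLE  r1←0x39
7: · MOVVS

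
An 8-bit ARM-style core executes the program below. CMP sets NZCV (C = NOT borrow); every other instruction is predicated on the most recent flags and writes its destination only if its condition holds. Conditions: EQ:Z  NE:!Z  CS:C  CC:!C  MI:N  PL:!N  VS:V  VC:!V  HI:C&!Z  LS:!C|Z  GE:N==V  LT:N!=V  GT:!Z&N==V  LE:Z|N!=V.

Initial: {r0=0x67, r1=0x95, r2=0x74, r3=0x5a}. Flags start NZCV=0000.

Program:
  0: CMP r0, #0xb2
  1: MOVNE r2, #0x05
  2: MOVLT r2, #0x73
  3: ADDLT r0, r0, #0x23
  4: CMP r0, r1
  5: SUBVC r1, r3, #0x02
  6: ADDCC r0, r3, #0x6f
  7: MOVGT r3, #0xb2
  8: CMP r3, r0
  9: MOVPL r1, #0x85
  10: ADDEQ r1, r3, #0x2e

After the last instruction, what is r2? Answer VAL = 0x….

VAL = 0x05

0: ✓ CMP  NZCV=1001
1: ✓ MOVNE  r2←0x05
2: · MOVLT
3: · ADDLT
4: ✓ CMP  NZCV=1001
5: · SUBVC
6: ✓ ADDCC  r0←0xc9
7: ✓ MOVGT  r3←0xb2
8: ✓ CMP  NZCV=1000
9: · MOVPL
10: · ADDEQ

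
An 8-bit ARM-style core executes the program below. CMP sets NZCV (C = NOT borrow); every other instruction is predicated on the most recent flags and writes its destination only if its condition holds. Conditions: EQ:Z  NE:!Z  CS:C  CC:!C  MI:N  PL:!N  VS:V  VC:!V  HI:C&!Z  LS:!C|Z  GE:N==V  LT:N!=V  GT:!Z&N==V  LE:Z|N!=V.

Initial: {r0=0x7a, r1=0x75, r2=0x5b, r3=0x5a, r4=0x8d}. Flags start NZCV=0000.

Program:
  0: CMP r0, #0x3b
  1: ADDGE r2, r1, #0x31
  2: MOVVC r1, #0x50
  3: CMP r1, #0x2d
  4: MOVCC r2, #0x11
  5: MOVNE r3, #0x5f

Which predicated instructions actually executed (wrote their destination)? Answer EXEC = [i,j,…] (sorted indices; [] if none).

EXEC = [1,2,5]

[0] flags=0010 → (cmp)
[1] flags=0010 GE?T → r2=0xa6
[2] flags=0010 VC?T → r1=0x50
[3] flags=0010 → (cmp)
[4] flags=0010 CC?F → skip
[5] flags=0010 NE?T → r3=0x5f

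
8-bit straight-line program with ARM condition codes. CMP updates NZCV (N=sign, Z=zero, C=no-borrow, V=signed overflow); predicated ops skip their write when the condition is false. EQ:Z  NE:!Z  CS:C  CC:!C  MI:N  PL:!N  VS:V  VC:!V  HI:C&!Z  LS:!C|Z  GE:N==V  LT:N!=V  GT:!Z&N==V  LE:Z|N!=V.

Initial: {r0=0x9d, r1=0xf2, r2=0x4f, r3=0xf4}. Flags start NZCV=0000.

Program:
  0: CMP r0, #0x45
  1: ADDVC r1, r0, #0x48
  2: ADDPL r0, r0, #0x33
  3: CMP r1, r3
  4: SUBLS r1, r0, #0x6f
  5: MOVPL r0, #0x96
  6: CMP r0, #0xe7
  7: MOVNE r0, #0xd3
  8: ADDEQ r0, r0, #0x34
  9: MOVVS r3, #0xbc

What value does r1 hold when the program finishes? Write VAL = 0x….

VAL = 0x61

[0] flags=0011 → (cmp)
[1] flags=0011 VC?F → skip
[2] flags=0011 PL?T → r0=0xd0
[3] flags=1000 → (cmp)
[4] flags=1000 LS?T → r1=0x61
[5] flags=1000 PL?F → skip
[6] flags=1000 → (cmp)
[7] flags=1000 NE?T → r0=0xd3
[8] flags=1000 EQ?F → skip
[9] flags=1000 VS?F → skip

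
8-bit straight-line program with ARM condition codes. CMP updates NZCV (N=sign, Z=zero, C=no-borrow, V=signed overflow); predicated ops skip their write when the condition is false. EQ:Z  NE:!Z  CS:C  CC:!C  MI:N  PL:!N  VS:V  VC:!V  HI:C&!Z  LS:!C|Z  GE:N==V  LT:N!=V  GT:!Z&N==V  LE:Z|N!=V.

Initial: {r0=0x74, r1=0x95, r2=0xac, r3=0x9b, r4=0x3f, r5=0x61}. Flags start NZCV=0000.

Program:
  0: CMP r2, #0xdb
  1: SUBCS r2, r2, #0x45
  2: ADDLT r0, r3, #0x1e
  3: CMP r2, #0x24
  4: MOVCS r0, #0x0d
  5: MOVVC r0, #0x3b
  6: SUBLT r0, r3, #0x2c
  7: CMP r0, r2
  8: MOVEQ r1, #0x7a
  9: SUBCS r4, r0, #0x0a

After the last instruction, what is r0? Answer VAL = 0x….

[0] flags=1000 → (cmp)
[1] flags=1000 CS?F → skip
[2] flags=1000 LT?T → r0=0xb9
[3] flags=1010 → (cmp)
[4] flags=1010 CS?T → r0=0x0d
[5] flags=1010 VC?T → r0=0x3b
[6] flags=1010 LT?T → r0=0x6f
[7] flags=1001 → (cmp)
[8] flags=1001 EQ?F → skip
[9] flags=1001 CS?F → skip

VAL = 0x6f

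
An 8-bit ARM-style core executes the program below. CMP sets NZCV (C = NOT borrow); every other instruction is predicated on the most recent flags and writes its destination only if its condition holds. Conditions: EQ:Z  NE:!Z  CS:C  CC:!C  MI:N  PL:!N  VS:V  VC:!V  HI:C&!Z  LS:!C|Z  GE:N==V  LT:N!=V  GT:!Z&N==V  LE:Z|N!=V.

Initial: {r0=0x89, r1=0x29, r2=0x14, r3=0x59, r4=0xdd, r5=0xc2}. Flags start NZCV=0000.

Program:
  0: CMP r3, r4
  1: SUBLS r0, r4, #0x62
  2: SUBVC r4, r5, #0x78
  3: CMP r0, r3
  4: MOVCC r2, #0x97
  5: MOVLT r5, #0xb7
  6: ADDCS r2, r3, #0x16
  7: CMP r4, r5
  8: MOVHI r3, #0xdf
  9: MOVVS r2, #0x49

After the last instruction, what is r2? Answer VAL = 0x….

0: ✓ CMP  NZCV=0000
1: ✓ SUBLS  r0←0x7b
2: ✓ SUBVC  r4←0x4a
3: ✓ CMP  NZCV=0010
4: · MOVCC
5: · MOVLT
6: ✓ ADDCS  r2←0x6f
7: ✓ CMP  NZCV=1001
8: · MOVHI
9: ✓ MOVVS  r2←0x49

VAL = 0x49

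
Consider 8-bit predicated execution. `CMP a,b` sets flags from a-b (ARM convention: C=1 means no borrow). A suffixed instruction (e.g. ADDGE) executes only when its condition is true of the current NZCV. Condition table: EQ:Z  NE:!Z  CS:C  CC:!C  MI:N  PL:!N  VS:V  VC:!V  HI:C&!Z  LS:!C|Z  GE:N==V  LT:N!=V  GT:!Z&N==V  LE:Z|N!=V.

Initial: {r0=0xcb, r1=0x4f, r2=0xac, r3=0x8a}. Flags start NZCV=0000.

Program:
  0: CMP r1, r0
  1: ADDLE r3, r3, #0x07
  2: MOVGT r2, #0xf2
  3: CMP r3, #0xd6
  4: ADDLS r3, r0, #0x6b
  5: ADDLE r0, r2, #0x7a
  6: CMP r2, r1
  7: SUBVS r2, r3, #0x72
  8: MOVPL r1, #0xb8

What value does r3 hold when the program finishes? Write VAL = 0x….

VAL = 0x36

[0] flags=1001 → (cmp)
[1] flags=1001 LE?F → skip
[2] flags=1001 GT?T → r2=0xf2
[3] flags=1000 → (cmp)
[4] flags=1000 LS?T → r3=0x36
[5] flags=1000 LE?T → r0=0x6c
[6] flags=1010 → (cmp)
[7] flags=1010 VS?F → skip
[8] flags=1010 PL?F → skip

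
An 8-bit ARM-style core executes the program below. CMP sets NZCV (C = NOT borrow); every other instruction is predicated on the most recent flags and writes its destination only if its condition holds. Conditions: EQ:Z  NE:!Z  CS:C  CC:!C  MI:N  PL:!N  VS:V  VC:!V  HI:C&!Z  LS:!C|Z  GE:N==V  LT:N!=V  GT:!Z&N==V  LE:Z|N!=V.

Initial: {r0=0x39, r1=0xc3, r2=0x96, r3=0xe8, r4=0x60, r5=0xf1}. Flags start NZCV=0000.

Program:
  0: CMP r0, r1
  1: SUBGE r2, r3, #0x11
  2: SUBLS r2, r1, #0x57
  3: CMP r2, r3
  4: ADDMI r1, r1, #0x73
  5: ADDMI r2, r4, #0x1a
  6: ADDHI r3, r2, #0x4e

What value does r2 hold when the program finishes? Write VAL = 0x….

0: ✓ CMP  NZCV=0000
1: ✓ SUBGE  r2←0xd7
2: ✓ SUBLS  r2←0x6c
3: ✓ CMP  NZCV=1001
4: ✓ ADDMI  r1←0x36
5: ✓ ADDMI  r2←0x7a
6: · ADDHI

VAL = 0x7a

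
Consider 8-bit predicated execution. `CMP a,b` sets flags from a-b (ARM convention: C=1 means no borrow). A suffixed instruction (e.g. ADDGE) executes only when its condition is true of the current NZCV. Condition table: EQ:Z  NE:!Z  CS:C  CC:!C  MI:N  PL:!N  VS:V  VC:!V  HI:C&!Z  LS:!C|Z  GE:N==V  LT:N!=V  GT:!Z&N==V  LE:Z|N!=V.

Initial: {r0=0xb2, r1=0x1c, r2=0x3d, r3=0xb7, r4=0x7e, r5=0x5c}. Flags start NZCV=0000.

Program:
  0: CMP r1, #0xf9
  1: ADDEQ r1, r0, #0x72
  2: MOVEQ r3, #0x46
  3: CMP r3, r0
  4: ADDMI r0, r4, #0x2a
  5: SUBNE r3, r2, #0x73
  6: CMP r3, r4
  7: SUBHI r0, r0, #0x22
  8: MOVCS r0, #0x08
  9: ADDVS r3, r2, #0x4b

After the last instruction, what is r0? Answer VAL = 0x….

VAL = 0x08

[0] flags=0000 → (cmp)
[1] flags=0000 EQ?F → skip
[2] flags=0000 EQ?F → skip
[3] flags=0010 → (cmp)
[4] flags=0010 MI?F → skip
[5] flags=0010 NE?T → r3=0xca
[6] flags=0011 → (cmp)
[7] flags=0011 HI?T → r0=0x90
[8] flags=0011 CS?T → r0=0x08
[9] flags=0011 VS?T → r3=0x88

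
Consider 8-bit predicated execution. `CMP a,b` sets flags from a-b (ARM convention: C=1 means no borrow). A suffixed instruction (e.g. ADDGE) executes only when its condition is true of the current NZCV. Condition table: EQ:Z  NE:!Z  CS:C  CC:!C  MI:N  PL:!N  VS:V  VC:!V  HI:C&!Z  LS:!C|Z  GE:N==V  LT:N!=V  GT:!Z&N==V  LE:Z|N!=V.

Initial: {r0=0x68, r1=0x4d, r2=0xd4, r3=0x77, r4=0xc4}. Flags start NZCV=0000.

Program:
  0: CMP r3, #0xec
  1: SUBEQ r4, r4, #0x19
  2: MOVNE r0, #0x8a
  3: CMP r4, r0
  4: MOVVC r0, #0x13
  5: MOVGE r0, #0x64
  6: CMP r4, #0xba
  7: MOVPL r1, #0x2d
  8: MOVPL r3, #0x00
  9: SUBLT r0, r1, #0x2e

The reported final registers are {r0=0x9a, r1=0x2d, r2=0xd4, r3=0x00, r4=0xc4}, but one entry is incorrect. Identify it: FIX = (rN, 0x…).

FIX = (r0, 0x64)

0: ✓ CMP  NZCV=1001
1: · SUBEQ
2: ✓ MOVNE  r0←0x8a
3: ✓ CMP  NZCV=0010
4: ✓ MOVVC  r0←0x13
5: ✓ MOVGE  r0←0x64
6: ✓ CMP  NZCV=0010
7: ✓ MOVPL  r1←0x2d
8: ✓ MOVPL  r3←0x00
9: · SUBLT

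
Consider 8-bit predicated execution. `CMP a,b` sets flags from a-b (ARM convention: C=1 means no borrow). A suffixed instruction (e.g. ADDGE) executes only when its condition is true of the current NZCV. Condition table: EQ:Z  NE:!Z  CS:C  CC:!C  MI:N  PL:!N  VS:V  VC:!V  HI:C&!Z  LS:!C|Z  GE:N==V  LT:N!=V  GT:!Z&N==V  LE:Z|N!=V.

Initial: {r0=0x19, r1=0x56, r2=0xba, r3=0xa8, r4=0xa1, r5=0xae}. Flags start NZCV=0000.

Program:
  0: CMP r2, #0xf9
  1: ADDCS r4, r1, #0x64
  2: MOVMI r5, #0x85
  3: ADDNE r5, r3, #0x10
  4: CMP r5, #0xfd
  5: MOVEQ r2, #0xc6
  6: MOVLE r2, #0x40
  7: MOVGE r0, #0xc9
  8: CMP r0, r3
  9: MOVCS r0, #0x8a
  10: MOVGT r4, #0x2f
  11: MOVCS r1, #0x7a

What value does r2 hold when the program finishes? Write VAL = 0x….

[0] flags=1000 → (cmp)
[1] flags=1000 CS?F → skip
[2] flags=1000 MI?T → r5=0x85
[3] flags=1000 NE?T → r5=0xb8
[4] flags=1000 → (cmp)
[5] flags=1000 EQ?F → skip
[6] flags=1000 LE?T → r2=0x40
[7] flags=1000 GE?F → skip
[8] flags=0000 → (cmp)
[9] flags=0000 CS?F → skip
[10] flags=0000 GT?T → r4=0x2f
[11] flags=0000 CS?F → skip

VAL = 0x40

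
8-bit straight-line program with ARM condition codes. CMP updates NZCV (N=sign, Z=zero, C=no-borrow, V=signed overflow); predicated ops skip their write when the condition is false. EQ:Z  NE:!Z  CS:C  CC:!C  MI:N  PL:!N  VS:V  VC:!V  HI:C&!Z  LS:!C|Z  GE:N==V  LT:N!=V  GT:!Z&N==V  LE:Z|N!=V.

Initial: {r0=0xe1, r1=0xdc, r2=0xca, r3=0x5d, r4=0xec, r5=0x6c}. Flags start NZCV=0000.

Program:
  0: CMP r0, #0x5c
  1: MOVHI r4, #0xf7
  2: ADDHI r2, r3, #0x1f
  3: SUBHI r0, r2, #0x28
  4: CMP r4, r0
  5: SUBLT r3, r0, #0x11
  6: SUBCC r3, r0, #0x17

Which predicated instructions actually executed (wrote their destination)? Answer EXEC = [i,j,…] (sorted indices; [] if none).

[0] flags=1010 → (cmp)
[1] flags=1010 HI?T → r4=0xf7
[2] flags=1010 HI?T → r2=0x7c
[3] flags=1010 HI?T → r0=0x54
[4] flags=1010 → (cmp)
[5] flags=1010 LT?T → r3=0x43
[6] flags=1010 CC?F → skip

EXEC = [1,2,3,5]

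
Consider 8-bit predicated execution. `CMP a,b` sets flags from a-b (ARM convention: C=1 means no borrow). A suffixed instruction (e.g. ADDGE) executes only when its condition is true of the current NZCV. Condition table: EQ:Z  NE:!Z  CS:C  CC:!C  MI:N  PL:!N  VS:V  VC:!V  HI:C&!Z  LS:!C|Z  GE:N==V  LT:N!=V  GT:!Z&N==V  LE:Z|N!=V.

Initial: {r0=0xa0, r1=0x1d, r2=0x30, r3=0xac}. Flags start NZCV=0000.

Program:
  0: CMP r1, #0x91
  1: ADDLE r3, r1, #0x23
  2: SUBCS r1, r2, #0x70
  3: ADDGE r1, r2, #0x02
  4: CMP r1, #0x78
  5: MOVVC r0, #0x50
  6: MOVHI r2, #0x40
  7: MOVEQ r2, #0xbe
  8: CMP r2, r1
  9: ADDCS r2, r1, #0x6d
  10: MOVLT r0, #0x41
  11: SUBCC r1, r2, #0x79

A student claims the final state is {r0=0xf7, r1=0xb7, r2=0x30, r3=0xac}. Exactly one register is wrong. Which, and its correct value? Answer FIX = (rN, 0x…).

FIX = (r0, 0x41)

0: ✓ CMP  NZCV=1001
1: · ADDLE
2: · SUBCS
3: ✓ ADDGE  r1←0x32
4: ✓ CMP  NZCV=1000
5: ✓ MOVVC  r0←0x50
6: · MOVHI
7: · MOVEQ
8: ✓ CMP  NZCV=1000
9: · ADDCS
10: ✓ MOVLT  r0←0x41
11: ✓ SUBCC  r1←0xb7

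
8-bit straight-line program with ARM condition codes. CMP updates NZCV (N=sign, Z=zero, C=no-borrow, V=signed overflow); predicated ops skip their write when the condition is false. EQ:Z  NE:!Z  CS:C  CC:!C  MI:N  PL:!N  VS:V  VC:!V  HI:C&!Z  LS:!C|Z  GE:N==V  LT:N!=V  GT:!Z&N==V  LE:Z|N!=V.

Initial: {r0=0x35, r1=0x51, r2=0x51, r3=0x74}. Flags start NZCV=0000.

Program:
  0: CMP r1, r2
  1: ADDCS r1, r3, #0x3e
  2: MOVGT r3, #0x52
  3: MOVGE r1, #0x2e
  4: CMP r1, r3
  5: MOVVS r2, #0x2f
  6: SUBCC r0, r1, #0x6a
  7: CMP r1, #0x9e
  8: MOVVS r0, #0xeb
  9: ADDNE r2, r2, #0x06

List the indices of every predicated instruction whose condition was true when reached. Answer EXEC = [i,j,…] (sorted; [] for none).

0: ✓ CMP  NZCV=0110
1: ✓ ADDCS  r1←0xb2
2: · MOVGT
3: ✓ MOVGE  r1←0x2e
4: ✓ CMP  NZCV=1000
5: · MOVVS
6: ✓ SUBCC  r0←0xc4
7: ✓ CMP  NZCV=1001
8: ✓ MOVVS  r0←0xeb
9: ✓ ADDNE  r2←0x57

EXEC = [1,3,6,8,9]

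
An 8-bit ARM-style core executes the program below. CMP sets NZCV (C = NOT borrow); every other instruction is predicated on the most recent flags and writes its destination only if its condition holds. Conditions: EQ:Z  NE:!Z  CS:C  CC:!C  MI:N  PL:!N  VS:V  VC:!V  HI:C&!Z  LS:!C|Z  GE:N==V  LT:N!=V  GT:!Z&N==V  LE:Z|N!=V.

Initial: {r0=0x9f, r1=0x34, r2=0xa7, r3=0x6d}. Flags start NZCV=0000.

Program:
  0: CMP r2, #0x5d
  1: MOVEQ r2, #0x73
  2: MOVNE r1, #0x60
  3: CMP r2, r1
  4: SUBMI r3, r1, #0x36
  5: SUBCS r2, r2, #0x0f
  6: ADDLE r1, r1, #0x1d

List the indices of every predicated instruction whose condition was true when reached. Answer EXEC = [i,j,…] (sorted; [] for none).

EXEC = [2,5,6]

[0] flags=0011 → (cmp)
[1] flags=0011 EQ?F → skip
[2] flags=0011 NE?T → r1=0x60
[3] flags=0011 → (cmp)
[4] flags=0011 MI?F → skip
[5] flags=0011 CS?T → r2=0x98
[6] flags=0011 LE?T → r1=0x7d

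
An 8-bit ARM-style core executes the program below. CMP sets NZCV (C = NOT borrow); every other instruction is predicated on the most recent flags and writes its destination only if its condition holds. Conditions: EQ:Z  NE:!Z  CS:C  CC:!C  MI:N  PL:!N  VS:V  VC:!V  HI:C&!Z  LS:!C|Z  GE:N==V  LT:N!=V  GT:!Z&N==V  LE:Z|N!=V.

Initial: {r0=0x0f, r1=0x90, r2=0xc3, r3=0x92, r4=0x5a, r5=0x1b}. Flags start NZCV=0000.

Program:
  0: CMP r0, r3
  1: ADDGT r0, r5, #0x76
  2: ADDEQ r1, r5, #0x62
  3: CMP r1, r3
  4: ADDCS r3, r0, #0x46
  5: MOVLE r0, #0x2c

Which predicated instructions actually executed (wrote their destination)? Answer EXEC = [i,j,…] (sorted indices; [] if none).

[0] flags=0000 → (cmp)
[1] flags=0000 GT?T → r0=0x91
[2] flags=0000 EQ?F → skip
[3] flags=1000 → (cmp)
[4] flags=1000 CS?F → skip
[5] flags=1000 LE?T → r0=0x2c

EXEC = [1,5]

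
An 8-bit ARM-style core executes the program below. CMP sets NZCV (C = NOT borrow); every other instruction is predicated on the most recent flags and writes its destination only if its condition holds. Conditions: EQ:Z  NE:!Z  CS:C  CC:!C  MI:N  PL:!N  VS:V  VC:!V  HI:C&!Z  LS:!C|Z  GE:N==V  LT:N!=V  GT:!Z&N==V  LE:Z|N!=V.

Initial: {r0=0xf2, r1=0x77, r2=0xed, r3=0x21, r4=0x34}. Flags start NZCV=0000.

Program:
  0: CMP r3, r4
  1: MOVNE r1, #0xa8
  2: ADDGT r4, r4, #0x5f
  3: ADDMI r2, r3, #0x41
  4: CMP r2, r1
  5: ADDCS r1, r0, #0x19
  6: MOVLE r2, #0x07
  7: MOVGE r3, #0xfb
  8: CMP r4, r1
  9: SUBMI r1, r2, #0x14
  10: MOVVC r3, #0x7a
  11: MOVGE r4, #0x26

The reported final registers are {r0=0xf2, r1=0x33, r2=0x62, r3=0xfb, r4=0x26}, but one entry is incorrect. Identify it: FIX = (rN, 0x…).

FIX = (r1, 0x4e)

[0] flags=1000 → (cmp)
[1] flags=1000 NE?T → r1=0xa8
[2] flags=1000 GT?F → skip
[3] flags=1000 MI?T → r2=0x62
[4] flags=1001 → (cmp)
[5] flags=1001 CS?F → skip
[6] flags=1001 LE?F → skip
[7] flags=1001 GE?T → r3=0xfb
[8] flags=1001 → (cmp)
[9] flags=1001 MI?T → r1=0x4e
[10] flags=1001 VC?F → skip
[11] flags=1001 GE?T → r4=0x26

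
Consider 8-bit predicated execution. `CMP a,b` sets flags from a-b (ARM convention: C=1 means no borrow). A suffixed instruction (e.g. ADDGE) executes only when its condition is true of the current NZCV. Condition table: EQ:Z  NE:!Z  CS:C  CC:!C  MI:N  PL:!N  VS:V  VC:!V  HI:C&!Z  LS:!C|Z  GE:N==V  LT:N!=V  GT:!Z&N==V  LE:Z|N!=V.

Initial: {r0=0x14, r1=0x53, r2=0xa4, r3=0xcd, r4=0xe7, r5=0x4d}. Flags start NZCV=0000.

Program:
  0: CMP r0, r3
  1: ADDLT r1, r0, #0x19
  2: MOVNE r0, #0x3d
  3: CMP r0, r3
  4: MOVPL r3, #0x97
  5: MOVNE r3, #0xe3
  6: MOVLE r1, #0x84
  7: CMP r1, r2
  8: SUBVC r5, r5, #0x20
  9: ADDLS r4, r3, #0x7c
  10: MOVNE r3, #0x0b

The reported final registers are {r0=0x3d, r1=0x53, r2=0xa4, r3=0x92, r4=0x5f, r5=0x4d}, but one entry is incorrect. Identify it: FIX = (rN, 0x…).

[0] flags=0000 → (cmp)
[1] flags=0000 LT?F → skip
[2] flags=0000 NE?T → r0=0x3d
[3] flags=0000 → (cmp)
[4] flags=0000 PL?T → r3=0x97
[5] flags=0000 NE?T → r3=0xe3
[6] flags=0000 LE?F → skip
[7] flags=1001 → (cmp)
[8] flags=1001 VC?F → skip
[9] flags=1001 LS?T → r4=0x5f
[10] flags=1001 NE?T → r3=0x0b

FIX = (r3, 0x0b)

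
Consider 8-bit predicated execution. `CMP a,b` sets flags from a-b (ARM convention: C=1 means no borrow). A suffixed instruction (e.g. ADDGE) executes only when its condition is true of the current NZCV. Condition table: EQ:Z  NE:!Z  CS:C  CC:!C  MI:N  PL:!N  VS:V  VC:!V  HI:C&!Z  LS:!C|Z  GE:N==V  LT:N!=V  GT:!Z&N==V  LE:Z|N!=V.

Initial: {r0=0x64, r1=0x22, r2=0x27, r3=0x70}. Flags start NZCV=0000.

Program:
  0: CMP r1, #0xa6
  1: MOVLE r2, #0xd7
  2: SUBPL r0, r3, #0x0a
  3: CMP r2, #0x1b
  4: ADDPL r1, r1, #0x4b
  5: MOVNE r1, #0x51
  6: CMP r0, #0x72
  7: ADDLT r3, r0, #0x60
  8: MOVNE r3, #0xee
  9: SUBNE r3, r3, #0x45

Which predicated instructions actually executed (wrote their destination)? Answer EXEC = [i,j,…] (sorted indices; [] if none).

[0] flags=0000 → (cmp)
[1] flags=0000 LE?F → skip
[2] flags=0000 PL?T → r0=0x66
[3] flags=0010 → (cmp)
[4] flags=0010 PL?T → r1=0x6d
[5] flags=0010 NE?T → r1=0x51
[6] flags=1000 → (cmp)
[7] flags=1000 LT?T → r3=0xc6
[8] flags=1000 NE?T → r3=0xee
[9] flags=1000 NE?T → r3=0xa9

EXEC = [2,4,5,7,8,9]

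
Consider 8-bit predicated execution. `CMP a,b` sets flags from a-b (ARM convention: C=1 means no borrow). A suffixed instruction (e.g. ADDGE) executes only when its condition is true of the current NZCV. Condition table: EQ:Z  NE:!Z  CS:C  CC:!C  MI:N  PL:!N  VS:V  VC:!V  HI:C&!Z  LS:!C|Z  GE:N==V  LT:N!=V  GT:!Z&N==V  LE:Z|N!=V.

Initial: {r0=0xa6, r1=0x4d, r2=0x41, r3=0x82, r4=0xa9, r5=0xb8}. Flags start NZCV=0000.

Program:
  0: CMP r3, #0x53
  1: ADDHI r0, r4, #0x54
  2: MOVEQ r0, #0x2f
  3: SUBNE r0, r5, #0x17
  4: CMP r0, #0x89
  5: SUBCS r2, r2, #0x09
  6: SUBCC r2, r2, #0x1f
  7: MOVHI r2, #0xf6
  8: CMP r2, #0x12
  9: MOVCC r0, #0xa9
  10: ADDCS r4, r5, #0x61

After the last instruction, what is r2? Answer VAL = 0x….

VAL = 0xf6

[0] flags=0011 → (cmp)
[1] flags=0011 HI?T → r0=0xfd
[2] flags=0011 EQ?F → skip
[3] flags=0011 NE?T → r0=0xa1
[4] flags=0010 → (cmp)
[5] flags=0010 CS?T → r2=0x38
[6] flags=0010 CC?F → skip
[7] flags=0010 HI?T → r2=0xf6
[8] flags=1010 → (cmp)
[9] flags=1010 CC?F → skip
[10] flags=1010 CS?T → r4=0x19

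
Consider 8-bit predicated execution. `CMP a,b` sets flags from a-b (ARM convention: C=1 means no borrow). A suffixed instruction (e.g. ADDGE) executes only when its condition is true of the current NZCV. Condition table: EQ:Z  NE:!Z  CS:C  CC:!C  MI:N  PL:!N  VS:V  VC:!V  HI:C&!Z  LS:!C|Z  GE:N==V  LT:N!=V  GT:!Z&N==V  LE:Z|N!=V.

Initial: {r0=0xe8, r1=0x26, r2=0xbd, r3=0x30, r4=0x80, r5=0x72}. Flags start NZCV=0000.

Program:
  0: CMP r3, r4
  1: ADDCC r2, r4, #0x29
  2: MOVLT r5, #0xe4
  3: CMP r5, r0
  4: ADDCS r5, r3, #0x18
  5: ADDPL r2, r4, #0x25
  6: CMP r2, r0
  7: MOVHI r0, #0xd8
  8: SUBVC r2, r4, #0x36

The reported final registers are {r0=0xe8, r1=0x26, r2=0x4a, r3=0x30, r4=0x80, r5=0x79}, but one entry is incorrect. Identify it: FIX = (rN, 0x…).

[0] flags=1001 → (cmp)
[1] flags=1001 CC?T → r2=0xa9
[2] flags=1001 LT?F → skip
[3] flags=1001 → (cmp)
[4] flags=1001 CS?F → skip
[5] flags=1001 PL?F → skip
[6] flags=1000 → (cmp)
[7] flags=1000 HI?F → skip
[8] flags=1000 VC?T → r2=0x4a

FIX = (r5, 0x72)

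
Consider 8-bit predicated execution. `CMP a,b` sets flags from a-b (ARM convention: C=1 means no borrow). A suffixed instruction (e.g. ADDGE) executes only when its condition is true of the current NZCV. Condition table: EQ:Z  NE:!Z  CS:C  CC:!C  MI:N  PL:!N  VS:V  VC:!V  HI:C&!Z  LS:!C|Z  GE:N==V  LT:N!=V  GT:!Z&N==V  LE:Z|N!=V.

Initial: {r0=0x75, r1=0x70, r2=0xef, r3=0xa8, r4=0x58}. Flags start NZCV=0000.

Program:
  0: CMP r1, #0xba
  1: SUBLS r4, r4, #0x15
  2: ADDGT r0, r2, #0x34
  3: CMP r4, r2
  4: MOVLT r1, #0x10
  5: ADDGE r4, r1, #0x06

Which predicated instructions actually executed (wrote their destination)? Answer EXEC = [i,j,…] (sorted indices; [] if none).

EXEC = [1,2,5]

[0] flags=1001 → (cmp)
[1] flags=1001 LS?T → r4=0x43
[2] flags=1001 GT?T → r0=0x23
[3] flags=0000 → (cmp)
[4] flags=0000 LT?F → skip
[5] flags=0000 GE?T → r4=0x76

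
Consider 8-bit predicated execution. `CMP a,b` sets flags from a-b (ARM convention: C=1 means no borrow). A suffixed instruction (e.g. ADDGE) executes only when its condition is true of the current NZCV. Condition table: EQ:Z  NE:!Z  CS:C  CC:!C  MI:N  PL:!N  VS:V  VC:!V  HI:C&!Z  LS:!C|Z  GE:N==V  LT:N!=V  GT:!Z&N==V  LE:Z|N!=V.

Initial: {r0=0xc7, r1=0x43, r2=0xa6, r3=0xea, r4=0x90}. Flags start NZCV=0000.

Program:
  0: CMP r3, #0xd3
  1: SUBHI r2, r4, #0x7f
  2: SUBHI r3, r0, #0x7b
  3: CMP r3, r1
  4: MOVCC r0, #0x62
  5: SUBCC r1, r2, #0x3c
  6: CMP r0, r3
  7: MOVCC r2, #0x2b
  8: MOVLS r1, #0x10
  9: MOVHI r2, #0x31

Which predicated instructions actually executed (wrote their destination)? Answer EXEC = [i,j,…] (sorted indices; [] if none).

[0] flags=0010 → (cmp)
[1] flags=0010 HI?T → r2=0x11
[2] flags=0010 HI?T → r3=0x4c
[3] flags=0010 → (cmp)
[4] flags=0010 CC?F → skip
[5] flags=0010 CC?F → skip
[6] flags=0011 → (cmp)
[7] flags=0011 CC?F → skip
[8] flags=0011 LS?F → skip
[9] flags=0011 HI?T → r2=0x31

EXEC = [1,2,9]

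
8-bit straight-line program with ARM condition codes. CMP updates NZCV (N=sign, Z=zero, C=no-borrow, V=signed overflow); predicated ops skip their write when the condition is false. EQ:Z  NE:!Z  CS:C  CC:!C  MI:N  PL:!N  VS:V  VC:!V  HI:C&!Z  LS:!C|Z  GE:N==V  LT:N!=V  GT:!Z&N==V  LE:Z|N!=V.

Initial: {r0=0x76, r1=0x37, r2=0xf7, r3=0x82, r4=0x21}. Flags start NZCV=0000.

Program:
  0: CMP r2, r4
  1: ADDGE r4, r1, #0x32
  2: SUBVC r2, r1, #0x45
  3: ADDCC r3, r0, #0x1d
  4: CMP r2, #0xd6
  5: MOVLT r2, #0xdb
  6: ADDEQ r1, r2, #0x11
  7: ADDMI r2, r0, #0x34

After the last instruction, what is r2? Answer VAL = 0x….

[0] flags=1010 → (cmp)
[1] flags=1010 GE?F → skip
[2] flags=1010 VC?T → r2=0xf2
[3] flags=1010 CC?F → skip
[4] flags=0010 → (cmp)
[5] flags=0010 LT?F → skip
[6] flags=0010 EQ?F → skip
[7] flags=0010 MI?F → skip

VAL = 0xf2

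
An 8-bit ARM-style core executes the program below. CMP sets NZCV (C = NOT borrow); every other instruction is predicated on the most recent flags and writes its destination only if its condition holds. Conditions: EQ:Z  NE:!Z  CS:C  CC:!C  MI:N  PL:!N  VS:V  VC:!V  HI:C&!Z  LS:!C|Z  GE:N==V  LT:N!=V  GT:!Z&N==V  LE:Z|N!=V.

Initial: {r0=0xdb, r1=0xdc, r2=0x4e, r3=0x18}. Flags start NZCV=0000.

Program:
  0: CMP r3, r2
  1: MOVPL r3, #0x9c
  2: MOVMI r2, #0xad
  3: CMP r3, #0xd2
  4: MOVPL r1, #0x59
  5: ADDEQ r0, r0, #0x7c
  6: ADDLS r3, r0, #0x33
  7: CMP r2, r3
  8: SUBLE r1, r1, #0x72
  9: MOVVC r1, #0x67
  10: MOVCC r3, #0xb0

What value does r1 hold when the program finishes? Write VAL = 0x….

[0] flags=1000 → (cmp)
[1] flags=1000 PL?F → skip
[2] flags=1000 MI?T → r2=0xad
[3] flags=0000 → (cmp)
[4] flags=0000 PL?T → r1=0x59
[5] flags=0000 EQ?F → skip
[6] flags=0000 LS?T → r3=0x0e
[7] flags=1010 → (cmp)
[8] flags=1010 LE?T → r1=0xe7
[9] flags=1010 VC?T → r1=0x67
[10] flags=1010 CC?F → skip

VAL = 0x67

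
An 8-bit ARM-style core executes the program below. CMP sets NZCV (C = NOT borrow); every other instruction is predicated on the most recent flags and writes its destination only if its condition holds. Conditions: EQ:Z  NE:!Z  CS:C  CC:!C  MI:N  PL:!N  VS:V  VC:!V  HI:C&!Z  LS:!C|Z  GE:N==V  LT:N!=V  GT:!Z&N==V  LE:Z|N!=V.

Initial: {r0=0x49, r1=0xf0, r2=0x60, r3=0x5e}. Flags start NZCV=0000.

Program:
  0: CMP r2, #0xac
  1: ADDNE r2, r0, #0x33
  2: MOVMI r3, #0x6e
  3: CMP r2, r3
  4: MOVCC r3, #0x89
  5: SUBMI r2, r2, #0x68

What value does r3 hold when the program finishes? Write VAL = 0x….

VAL = 0x6e

[0] flags=1001 → (cmp)
[1] flags=1001 NE?T → r2=0x7c
[2] flags=1001 MI?T → r3=0x6e
[3] flags=0010 → (cmp)
[4] flags=0010 CC?F → skip
[5] flags=0010 MI?F → skip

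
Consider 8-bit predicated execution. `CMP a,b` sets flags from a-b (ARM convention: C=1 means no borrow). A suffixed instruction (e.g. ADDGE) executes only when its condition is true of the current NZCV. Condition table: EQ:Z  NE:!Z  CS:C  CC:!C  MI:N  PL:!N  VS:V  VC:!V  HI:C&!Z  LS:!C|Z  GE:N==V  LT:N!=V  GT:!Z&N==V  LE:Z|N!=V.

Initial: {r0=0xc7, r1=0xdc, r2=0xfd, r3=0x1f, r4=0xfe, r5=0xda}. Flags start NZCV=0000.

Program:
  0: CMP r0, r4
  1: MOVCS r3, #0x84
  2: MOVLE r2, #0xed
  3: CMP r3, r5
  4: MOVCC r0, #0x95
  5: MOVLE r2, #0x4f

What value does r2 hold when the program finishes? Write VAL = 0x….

0: ✓ CMP  NZCV=1000
1: · MOVCS
2: ✓ MOVLE  r2←0xed
3: ✓ CMP  NZCV=0000
4: ✓ MOVCC  r0←0x95
5: · MOVLE

VAL = 0xed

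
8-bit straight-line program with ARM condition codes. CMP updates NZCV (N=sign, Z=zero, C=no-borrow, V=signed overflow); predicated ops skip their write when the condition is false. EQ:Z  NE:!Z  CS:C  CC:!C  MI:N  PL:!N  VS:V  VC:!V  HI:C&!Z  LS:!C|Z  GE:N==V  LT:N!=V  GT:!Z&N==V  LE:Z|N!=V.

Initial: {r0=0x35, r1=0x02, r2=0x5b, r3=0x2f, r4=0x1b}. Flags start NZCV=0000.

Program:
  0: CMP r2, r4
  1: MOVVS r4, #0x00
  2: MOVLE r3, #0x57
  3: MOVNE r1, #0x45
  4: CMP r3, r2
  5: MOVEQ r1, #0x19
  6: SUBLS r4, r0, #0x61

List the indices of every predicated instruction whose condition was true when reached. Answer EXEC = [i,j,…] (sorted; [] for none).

0: ✓ CMP  NZCV=0010
1: · MOVVS
2: · MOVLE
3: ✓ MOVNE  r1←0x45
4: ✓ CMP  NZCV=1000
5: · MOVEQ
6: ✓ SUBLS  r4←0xd4

EXEC = [3,6]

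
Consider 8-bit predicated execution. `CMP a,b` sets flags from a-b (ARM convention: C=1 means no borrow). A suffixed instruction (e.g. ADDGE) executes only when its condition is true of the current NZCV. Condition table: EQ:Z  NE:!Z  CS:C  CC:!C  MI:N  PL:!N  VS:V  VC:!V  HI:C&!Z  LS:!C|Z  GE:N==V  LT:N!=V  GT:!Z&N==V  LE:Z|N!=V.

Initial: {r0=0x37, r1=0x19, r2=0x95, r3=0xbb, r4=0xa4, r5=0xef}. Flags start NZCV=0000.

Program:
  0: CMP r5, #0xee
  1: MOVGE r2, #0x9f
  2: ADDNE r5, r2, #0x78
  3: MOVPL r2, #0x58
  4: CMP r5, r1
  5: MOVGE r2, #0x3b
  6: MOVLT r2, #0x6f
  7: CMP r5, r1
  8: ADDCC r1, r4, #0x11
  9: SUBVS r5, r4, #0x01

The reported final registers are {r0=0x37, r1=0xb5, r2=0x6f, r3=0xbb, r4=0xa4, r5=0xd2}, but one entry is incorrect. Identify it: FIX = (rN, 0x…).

FIX = (r5, 0x17)

[0] flags=0010 → (cmp)
[1] flags=0010 GE?T → r2=0x9f
[2] flags=0010 NE?T → r5=0x17
[3] flags=0010 PL?T → r2=0x58
[4] flags=1000 → (cmp)
[5] flags=1000 GE?F → skip
[6] flags=1000 LT?T → r2=0x6f
[7] flags=1000 → (cmp)
[8] flags=1000 CC?T → r1=0xb5
[9] flags=1000 VS?F → skip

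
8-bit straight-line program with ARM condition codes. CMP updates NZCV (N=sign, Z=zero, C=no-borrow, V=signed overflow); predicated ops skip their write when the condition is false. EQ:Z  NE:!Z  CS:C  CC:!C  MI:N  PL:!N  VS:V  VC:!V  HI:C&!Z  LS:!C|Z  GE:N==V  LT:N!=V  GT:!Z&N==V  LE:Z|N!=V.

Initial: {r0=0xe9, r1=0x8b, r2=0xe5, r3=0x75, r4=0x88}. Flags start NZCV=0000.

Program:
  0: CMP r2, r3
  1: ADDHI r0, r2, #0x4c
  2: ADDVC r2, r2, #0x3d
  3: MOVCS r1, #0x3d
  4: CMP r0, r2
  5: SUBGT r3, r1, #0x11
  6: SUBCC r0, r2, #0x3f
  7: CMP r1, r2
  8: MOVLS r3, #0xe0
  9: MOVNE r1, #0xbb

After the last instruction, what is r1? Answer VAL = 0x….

VAL = 0xbb

[0] flags=0011 → (cmp)
[1] flags=0011 HI?T → r0=0x31
[2] flags=0011 VC?F → skip
[3] flags=0011 CS?T → r1=0x3d
[4] flags=0000 → (cmp)
[5] flags=0000 GT?T → r3=0x2c
[6] flags=0000 CC?T → r0=0xa6
[7] flags=0000 → (cmp)
[8] flags=0000 LS?T → r3=0xe0
[9] flags=0000 NE?T → r1=0xbb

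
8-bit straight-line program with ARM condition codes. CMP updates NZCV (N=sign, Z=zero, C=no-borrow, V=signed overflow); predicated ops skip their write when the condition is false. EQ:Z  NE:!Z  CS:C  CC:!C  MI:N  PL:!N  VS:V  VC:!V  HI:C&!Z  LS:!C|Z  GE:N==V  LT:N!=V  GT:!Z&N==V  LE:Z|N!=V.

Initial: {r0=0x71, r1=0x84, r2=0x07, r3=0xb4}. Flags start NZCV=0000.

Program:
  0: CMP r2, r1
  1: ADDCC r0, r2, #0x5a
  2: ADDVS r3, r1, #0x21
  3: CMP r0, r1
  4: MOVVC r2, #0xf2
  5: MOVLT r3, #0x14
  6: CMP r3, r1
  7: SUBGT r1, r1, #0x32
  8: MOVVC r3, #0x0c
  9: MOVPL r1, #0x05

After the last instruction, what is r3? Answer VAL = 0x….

[0] flags=1001 → (cmp)
[1] flags=1001 CC?T → r0=0x61
[2] flags=1001 VS?T → r3=0xa5
[3] flags=1001 → (cmp)
[4] flags=1001 VC?F → skip
[5] flags=1001 LT?F → skip
[6] flags=0010 → (cmp)
[7] flags=0010 GT?T → r1=0x52
[8] flags=0010 VC?T → r3=0x0c
[9] flags=0010 PL?T → r1=0x05

VAL = 0x0c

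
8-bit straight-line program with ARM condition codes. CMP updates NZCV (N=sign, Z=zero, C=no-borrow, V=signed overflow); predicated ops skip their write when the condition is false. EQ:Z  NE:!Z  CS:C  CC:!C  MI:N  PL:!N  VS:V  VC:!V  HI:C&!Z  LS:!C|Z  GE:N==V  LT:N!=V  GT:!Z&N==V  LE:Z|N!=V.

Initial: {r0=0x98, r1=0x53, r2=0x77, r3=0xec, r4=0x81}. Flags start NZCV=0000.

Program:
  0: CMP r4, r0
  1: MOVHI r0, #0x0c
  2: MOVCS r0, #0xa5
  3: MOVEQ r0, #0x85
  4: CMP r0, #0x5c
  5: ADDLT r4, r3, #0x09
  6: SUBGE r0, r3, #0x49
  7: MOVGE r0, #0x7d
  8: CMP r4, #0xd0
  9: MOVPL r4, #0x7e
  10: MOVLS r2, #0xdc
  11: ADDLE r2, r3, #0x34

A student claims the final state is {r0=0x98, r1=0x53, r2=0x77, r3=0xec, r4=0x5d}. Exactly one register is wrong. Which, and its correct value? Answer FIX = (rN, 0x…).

FIX = (r4, 0x7e)

[0] flags=1000 → (cmp)
[1] flags=1000 HI?F → skip
[2] flags=1000 CS?F → skip
[3] flags=1000 EQ?F → skip
[4] flags=0011 → (cmp)
[5] flags=0011 LT?T → r4=0xf5
[6] flags=0011 GE?F → skip
[7] flags=0011 GE?F → skip
[8] flags=0010 → (cmp)
[9] flags=0010 PL?T → r4=0x7e
[10] flags=0010 LS?F → skip
[11] flags=0010 LE?F → skip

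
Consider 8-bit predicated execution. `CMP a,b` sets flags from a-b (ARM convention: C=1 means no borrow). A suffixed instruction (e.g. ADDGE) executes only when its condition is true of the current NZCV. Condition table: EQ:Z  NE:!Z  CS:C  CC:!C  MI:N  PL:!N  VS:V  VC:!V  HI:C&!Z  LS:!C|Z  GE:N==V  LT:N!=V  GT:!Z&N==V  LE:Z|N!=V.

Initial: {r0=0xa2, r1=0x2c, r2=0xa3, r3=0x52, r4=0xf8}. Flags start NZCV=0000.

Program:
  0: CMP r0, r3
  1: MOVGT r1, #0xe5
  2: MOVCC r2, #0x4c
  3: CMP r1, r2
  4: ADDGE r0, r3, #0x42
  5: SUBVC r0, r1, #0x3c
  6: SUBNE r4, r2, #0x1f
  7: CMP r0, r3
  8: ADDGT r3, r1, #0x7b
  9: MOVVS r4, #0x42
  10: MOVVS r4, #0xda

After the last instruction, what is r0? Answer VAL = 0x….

VAL = 0x94

0: ✓ CMP  NZCV=0011
1: · MOVGT
2: · MOVCC
3: ✓ CMP  NZCV=1001
4: ✓ ADDGE  r0←0x94
5: · SUBVC
6: ✓ SUBNE  r4←0x84
7: ✓ CMP  NZCV=0011
8: · ADDGT
9: ✓ MOVVS  r4←0x42
10: ✓ MOVVS  r4←0xda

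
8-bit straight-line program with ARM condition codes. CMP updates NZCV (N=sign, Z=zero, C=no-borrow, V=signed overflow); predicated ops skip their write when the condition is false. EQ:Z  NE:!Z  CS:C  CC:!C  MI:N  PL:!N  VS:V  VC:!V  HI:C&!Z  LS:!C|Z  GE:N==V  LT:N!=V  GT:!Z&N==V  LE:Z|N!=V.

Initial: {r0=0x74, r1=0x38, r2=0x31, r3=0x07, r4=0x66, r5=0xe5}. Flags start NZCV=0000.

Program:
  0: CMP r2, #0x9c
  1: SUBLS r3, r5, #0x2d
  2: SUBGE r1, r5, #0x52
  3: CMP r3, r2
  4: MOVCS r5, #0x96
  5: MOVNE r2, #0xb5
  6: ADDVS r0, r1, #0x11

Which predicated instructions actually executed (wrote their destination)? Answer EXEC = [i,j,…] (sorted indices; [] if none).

[0] flags=1001 → (cmp)
[1] flags=1001 LS?T → r3=0xb8
[2] flags=1001 GE?T → r1=0x93
[3] flags=1010 → (cmp)
[4] flags=1010 CS?T → r5=0x96
[5] flags=1010 NE?T → r2=0xb5
[6] flags=1010 VS?F → skip

EXEC = [1,2,4,5]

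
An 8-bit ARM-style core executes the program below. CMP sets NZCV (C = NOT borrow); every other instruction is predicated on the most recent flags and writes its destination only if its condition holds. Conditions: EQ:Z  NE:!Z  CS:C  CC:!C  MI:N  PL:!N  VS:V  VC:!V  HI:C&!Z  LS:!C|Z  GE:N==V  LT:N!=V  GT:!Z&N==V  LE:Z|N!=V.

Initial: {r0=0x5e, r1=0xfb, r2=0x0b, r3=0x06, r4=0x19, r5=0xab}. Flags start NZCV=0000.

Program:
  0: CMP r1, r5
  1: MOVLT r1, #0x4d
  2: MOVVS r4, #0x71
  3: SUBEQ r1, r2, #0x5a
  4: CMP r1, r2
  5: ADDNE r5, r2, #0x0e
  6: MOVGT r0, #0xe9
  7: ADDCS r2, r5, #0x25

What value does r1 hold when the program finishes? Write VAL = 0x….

[0] flags=0010 → (cmp)
[1] flags=0010 LT?F → skip
[2] flags=0010 VS?F → skip
[3] flags=0010 EQ?F → skip
[4] flags=1010 → (cmp)
[5] flags=1010 NE?T → r5=0x19
[6] flags=1010 GT?F → skip
[7] flags=1010 CS?T → r2=0x3e

VAL = 0xfb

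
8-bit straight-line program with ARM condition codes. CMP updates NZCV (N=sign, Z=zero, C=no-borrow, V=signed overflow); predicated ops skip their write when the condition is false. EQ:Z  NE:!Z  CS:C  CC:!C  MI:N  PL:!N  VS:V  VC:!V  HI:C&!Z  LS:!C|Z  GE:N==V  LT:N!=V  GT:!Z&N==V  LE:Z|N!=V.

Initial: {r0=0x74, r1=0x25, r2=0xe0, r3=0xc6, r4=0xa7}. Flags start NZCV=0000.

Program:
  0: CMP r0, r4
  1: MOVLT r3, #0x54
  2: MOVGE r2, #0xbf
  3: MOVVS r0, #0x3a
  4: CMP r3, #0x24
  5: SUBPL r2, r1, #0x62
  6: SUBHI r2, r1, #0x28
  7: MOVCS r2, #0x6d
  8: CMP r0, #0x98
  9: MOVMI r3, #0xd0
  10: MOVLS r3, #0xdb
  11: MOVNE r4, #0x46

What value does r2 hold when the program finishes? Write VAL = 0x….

[0] flags=1001 → (cmp)
[1] flags=1001 LT?F → skip
[2] flags=1001 GE?T → r2=0xbf
[3] flags=1001 VS?T → r0=0x3a
[4] flags=1010 → (cmp)
[5] flags=1010 PL?F → skip
[6] flags=1010 HI?T → r2=0xfd
[7] flags=1010 CS?T → r2=0x6d
[8] flags=1001 → (cmp)
[9] flags=1001 MI?T → r3=0xd0
[10] flags=1001 LS?T → r3=0xdb
[11] flags=1001 NE?T → r4=0x46

VAL = 0x6d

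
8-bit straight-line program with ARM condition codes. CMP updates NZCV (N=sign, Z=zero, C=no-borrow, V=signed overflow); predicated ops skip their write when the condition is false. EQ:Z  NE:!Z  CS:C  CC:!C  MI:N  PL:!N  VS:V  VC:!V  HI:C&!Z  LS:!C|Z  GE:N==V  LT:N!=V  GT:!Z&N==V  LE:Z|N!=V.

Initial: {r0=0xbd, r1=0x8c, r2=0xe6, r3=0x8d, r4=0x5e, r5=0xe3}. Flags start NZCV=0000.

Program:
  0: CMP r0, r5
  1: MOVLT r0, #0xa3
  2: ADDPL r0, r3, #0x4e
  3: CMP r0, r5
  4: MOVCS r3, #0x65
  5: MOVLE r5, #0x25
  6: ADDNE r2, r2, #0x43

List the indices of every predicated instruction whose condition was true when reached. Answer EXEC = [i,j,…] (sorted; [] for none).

[0] flags=1000 → (cmp)
[1] flags=1000 LT?T → r0=0xa3
[2] flags=1000 PL?F → skip
[3] flags=1000 → (cmp)
[4] flags=1000 CS?F → skip
[5] flags=1000 LE?T → r5=0x25
[6] flags=1000 NE?T → r2=0x29

EXEC = [1,5,6]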